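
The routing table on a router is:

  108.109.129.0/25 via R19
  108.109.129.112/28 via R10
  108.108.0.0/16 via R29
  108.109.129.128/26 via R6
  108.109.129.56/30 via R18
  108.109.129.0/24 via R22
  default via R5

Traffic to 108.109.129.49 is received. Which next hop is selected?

Routes whose prefix contains 108.109.129.49:
  0.0.0.0/0 (default, matches everything) -> R5
  108.109.129.0/24 (108.109.129.0 - 108.109.129.255) -> R22
  108.109.129.0/25 (108.109.129.0 - 108.109.129.127) -> R19
More-specific entries that do NOT match:
  108.109.129.56/30 (108.109.129.56 - 108.109.129.59) does not contain 108.109.129.49
  108.109.129.112/28 (108.109.129.112 - 108.109.129.127) does not contain 108.109.129.49
  108.109.129.128/26 (108.109.129.128 - 108.109.129.191) does not contain 108.109.129.49
Longest matching prefix is /25 -> next hop R19.

R19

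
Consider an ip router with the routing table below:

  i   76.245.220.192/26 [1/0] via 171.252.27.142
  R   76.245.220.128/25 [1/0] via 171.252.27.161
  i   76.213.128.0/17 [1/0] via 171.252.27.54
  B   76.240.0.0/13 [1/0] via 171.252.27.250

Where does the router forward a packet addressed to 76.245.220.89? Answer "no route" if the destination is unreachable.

Routes whose prefix contains 76.245.220.89:
  76.240.0.0/13 (76.240.0.0 - 76.247.255.255) -> 171.252.27.250
More-specific entries that do NOT match:
  76.245.220.192/26 (76.245.220.192 - 76.245.220.255) does not contain 76.245.220.89
  76.245.220.128/25 (76.245.220.128 - 76.245.220.255) does not contain 76.245.220.89
  76.213.128.0/17 (76.213.128.0 - 76.213.255.255) does not contain 76.245.220.89
Longest matching prefix is /13 -> next hop 171.252.27.250.

171.252.27.250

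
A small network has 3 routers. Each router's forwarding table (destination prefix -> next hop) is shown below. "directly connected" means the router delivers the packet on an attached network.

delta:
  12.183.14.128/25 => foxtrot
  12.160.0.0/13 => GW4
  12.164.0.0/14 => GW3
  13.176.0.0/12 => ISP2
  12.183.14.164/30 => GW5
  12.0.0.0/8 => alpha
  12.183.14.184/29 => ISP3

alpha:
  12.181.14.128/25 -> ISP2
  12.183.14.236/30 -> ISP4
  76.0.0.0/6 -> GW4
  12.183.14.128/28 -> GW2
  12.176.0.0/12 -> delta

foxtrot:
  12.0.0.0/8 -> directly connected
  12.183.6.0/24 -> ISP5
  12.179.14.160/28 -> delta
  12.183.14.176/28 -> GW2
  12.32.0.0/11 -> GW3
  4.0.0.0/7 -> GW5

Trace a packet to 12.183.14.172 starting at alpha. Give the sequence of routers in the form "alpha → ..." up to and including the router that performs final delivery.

alpha → delta → foxtrot

At alpha: longest match for 12.183.14.172 is 12.176.0.0/12 -> delta
At delta: longest match for 12.183.14.172 is 12.183.14.128/25 -> foxtrot
At foxtrot: longest match for 12.183.14.172 is 12.0.0.0/8 -> directly connected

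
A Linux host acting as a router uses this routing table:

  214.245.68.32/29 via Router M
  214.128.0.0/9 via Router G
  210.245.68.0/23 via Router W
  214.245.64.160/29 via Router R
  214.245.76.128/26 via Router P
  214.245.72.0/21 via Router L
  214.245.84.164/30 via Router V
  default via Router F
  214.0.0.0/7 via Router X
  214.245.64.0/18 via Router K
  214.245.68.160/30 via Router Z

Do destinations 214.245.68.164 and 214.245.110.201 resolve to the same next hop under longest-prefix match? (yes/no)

yes

214.245.68.164: longest match 214.245.64.0/18 -> Router K
214.245.110.201: longest match 214.245.64.0/18 -> Router K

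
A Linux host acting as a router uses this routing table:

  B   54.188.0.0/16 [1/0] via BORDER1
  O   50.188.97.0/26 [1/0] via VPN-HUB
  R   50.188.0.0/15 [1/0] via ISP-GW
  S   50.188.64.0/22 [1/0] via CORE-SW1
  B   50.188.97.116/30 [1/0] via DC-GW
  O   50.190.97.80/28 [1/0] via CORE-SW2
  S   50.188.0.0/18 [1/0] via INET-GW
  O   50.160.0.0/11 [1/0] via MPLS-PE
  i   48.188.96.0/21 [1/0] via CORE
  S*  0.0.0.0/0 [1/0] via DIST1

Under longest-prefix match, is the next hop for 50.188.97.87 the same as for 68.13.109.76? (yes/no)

no

50.188.97.87: longest match 50.188.0.0/15 -> ISP-GW
68.13.109.76: longest match 0.0.0.0/0 -> DIST1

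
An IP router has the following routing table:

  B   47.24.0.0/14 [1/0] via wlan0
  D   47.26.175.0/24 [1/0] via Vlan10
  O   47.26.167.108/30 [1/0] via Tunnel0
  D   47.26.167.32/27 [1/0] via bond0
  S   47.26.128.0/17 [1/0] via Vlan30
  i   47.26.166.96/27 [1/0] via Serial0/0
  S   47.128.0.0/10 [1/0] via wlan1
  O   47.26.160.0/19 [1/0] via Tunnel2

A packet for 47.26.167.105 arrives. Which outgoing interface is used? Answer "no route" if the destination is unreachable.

Tunnel2

Routes whose prefix contains 47.26.167.105:
  47.24.0.0/14 (47.24.0.0 - 47.27.255.255) -> wlan0
  47.26.128.0/17 (47.26.128.0 - 47.26.255.255) -> Vlan30
  47.26.160.0/19 (47.26.160.0 - 47.26.191.255) -> Tunnel2
More-specific entries that do NOT match:
  47.26.167.108/30 (47.26.167.108 - 47.26.167.111) does not contain 47.26.167.105
  47.26.167.32/27 (47.26.167.32 - 47.26.167.63) does not contain 47.26.167.105
  47.26.166.96/27 (47.26.166.96 - 47.26.166.127) does not contain 47.26.167.105
  47.26.175.0/24 (47.26.175.0 - 47.26.175.255) does not contain 47.26.167.105
Longest matching prefix is /19 -> interface Tunnel2.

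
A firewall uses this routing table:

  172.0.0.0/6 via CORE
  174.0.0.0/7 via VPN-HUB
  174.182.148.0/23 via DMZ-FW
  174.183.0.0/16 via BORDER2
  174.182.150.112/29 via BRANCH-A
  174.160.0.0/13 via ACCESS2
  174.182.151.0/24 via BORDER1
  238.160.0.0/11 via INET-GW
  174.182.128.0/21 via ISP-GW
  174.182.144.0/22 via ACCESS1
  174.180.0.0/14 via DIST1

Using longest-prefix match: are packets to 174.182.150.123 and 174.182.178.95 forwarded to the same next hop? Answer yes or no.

yes

174.182.150.123: longest match 174.180.0.0/14 -> DIST1
174.182.178.95: longest match 174.180.0.0/14 -> DIST1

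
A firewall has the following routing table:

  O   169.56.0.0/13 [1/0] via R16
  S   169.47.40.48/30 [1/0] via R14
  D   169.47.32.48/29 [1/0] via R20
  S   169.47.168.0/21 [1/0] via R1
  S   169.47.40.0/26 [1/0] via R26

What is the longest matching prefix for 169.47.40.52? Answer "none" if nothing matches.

Entries matching 169.47.40.52:
  169.47.40.0/26 (169.47.40.0 - 169.47.40.63)
Most specific is 169.47.40.0/26.

169.47.40.0/26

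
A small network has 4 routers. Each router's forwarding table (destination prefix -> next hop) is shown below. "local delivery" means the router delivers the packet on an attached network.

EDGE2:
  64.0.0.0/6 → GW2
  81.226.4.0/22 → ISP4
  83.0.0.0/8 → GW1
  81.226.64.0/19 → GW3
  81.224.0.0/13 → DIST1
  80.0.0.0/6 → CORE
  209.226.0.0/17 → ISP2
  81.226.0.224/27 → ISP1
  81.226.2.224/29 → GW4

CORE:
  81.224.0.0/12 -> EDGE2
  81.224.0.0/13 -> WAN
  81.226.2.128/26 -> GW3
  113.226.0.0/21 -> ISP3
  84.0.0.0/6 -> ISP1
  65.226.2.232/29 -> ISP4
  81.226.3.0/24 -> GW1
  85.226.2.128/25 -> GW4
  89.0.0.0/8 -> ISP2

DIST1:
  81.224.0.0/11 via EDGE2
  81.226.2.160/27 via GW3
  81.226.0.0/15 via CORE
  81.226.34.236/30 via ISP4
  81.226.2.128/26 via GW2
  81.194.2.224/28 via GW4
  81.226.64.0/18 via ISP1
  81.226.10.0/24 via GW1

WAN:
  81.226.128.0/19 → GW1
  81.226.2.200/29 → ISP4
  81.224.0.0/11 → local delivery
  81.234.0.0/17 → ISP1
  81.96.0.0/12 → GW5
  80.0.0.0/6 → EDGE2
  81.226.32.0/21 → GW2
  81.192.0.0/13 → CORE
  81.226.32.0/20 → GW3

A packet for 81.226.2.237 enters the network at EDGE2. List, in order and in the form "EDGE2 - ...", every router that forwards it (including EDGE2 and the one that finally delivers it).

At EDGE2: longest match for 81.226.2.237 is 81.224.0.0/13 -> DIST1
At DIST1: longest match for 81.226.2.237 is 81.226.0.0/15 -> CORE
At CORE: longest match for 81.226.2.237 is 81.224.0.0/13 -> WAN
At WAN: longest match for 81.226.2.237 is 81.224.0.0/11 -> local delivery

EDGE2 - DIST1 - CORE - WAN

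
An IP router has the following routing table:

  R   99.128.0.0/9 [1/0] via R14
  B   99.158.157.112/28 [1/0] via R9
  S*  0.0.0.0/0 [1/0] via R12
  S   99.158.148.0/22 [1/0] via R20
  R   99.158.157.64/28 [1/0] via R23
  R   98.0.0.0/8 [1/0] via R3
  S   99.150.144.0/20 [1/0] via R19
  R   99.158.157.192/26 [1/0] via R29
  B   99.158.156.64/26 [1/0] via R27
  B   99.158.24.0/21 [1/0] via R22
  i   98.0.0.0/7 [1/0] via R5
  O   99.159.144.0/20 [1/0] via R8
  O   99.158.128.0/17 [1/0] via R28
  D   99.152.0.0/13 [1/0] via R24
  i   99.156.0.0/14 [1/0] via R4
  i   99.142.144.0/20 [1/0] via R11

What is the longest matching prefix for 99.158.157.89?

Entries matching 99.158.157.89:
  0.0.0.0/0 (default, matches everything)
  98.0.0.0/7 (98.0.0.0 - 99.255.255.255)
  99.128.0.0/9 (99.128.0.0 - 99.255.255.255)
  99.152.0.0/13 (99.152.0.0 - 99.159.255.255)
  99.156.0.0/14 (99.156.0.0 - 99.159.255.255)
  99.158.128.0/17 (99.158.128.0 - 99.158.255.255)
Most specific is 99.158.128.0/17.

99.158.128.0/17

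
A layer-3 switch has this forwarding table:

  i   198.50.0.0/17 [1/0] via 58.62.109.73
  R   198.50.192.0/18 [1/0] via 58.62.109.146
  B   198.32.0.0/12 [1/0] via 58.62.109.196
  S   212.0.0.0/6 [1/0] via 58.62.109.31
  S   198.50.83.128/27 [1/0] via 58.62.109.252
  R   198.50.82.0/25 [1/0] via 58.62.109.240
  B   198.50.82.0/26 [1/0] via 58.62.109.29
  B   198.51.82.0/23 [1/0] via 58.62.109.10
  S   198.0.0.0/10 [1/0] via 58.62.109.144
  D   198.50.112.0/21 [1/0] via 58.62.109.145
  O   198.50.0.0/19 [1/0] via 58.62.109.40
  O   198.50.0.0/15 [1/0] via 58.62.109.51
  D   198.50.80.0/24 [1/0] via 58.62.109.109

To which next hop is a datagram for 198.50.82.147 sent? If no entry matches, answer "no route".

58.62.109.73

Routes whose prefix contains 198.50.82.147:
  198.0.0.0/10 (198.0.0.0 - 198.63.255.255) -> 58.62.109.144
  198.50.0.0/15 (198.50.0.0 - 198.51.255.255) -> 58.62.109.51
  198.50.0.0/17 (198.50.0.0 - 198.50.127.255) -> 58.62.109.73
More-specific entries that do NOT match:
  198.50.83.128/27 (198.50.83.128 - 198.50.83.159) does not contain 198.50.82.147
  198.50.82.0/26 (198.50.82.0 - 198.50.82.63) does not contain 198.50.82.147
  198.50.82.0/25 (198.50.82.0 - 198.50.82.127) does not contain 198.50.82.147
  198.50.80.0/24 (198.50.80.0 - 198.50.80.255) does not contain 198.50.82.147
  198.51.82.0/23 (198.51.82.0 - 198.51.83.255) does not contain 198.50.82.147
  198.50.112.0/21 (198.50.112.0 - 198.50.119.255) does not contain 198.50.82.147
  198.50.0.0/19 (198.50.0.0 - 198.50.31.255) does not contain 198.50.82.147
  198.50.192.0/18 (198.50.192.0 - 198.50.255.255) does not contain 198.50.82.147
Longest matching prefix is /17 -> next hop 58.62.109.73.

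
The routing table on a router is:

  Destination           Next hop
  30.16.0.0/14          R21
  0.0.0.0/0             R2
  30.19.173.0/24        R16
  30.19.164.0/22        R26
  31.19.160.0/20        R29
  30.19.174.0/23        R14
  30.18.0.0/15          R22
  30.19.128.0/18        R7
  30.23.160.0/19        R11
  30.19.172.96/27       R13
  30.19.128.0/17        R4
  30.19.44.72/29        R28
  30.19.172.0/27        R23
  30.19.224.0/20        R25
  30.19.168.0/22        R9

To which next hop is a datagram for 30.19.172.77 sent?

Routes whose prefix contains 30.19.172.77:
  0.0.0.0/0 (default, matches everything) -> R2
  30.16.0.0/14 (30.16.0.0 - 30.19.255.255) -> R21
  30.18.0.0/15 (30.18.0.0 - 30.19.255.255) -> R22
  30.19.128.0/17 (30.19.128.0 - 30.19.255.255) -> R4
  30.19.128.0/18 (30.19.128.0 - 30.19.191.255) -> R7
More-specific entries that do NOT match:
  30.19.44.72/29 (30.19.44.72 - 30.19.44.79) does not contain 30.19.172.77
  30.19.172.96/27 (30.19.172.96 - 30.19.172.127) does not contain 30.19.172.77
  30.19.172.0/27 (30.19.172.0 - 30.19.172.31) does not contain 30.19.172.77
  30.19.173.0/24 (30.19.173.0 - 30.19.173.255) does not contain 30.19.172.77
  30.19.174.0/23 (30.19.174.0 - 30.19.175.255) does not contain 30.19.172.77
  30.19.164.0/22 (30.19.164.0 - 30.19.167.255) does not contain 30.19.172.77
  30.19.168.0/22 (30.19.168.0 - 30.19.171.255) does not contain 30.19.172.77
  31.19.160.0/20 (31.19.160.0 - 31.19.175.255) does not contain 30.19.172.77
  30.19.224.0/20 (30.19.224.0 - 30.19.239.255) does not contain 30.19.172.77
  30.23.160.0/19 (30.23.160.0 - 30.23.191.255) does not contain 30.19.172.77
Longest matching prefix is /18 -> next hop R7.

R7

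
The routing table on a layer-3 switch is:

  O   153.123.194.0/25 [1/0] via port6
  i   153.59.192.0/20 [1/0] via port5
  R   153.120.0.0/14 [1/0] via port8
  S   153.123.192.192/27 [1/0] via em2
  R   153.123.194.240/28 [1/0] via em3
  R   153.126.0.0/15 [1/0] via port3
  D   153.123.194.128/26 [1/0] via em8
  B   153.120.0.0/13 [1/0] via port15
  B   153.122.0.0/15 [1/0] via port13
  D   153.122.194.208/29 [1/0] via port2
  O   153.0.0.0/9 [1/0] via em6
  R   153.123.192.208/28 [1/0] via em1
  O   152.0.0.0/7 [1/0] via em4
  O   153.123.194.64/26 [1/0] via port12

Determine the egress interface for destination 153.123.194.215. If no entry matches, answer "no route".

port13

Routes whose prefix contains 153.123.194.215:
  152.0.0.0/7 (152.0.0.0 - 153.255.255.255) -> em4
  153.0.0.0/9 (153.0.0.0 - 153.127.255.255) -> em6
  153.120.0.0/13 (153.120.0.0 - 153.127.255.255) -> port15
  153.120.0.0/14 (153.120.0.0 - 153.123.255.255) -> port8
  153.122.0.0/15 (153.122.0.0 - 153.123.255.255) -> port13
More-specific entries that do NOT match:
  153.122.194.208/29 (153.122.194.208 - 153.122.194.215) does not contain 153.123.194.215
  153.123.194.240/28 (153.123.194.240 - 153.123.194.255) does not contain 153.123.194.215
  153.123.192.208/28 (153.123.192.208 - 153.123.192.223) does not contain 153.123.194.215
  153.123.192.192/27 (153.123.192.192 - 153.123.192.223) does not contain 153.123.194.215
  153.123.194.128/26 (153.123.194.128 - 153.123.194.191) does not contain 153.123.194.215
  153.123.194.64/26 (153.123.194.64 - 153.123.194.127) does not contain 153.123.194.215
  153.123.194.0/25 (153.123.194.0 - 153.123.194.127) does not contain 153.123.194.215
  153.59.192.0/20 (153.59.192.0 - 153.59.207.255) does not contain 153.123.194.215
Longest matching prefix is /15 -> interface port13.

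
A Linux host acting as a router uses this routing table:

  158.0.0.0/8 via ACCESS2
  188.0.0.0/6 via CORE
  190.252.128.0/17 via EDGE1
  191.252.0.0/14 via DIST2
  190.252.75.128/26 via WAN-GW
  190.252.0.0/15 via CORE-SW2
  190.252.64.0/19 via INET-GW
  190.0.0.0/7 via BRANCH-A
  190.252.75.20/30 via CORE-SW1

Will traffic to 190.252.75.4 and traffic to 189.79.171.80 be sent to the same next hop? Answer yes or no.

no

190.252.75.4: longest match 190.252.64.0/19 -> INET-GW
189.79.171.80: longest match 188.0.0.0/6 -> CORE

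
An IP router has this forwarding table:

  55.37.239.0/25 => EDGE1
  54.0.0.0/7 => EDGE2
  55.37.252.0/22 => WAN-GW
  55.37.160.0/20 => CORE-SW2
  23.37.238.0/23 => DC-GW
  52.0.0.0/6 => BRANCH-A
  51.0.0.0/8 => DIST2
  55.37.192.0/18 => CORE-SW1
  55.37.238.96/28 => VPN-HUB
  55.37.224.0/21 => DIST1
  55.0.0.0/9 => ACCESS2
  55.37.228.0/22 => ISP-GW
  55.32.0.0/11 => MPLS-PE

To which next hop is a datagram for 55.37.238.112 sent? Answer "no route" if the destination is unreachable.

Routes whose prefix contains 55.37.238.112:
  52.0.0.0/6 (52.0.0.0 - 55.255.255.255) -> BRANCH-A
  54.0.0.0/7 (54.0.0.0 - 55.255.255.255) -> EDGE2
  55.0.0.0/9 (55.0.0.0 - 55.127.255.255) -> ACCESS2
  55.32.0.0/11 (55.32.0.0 - 55.63.255.255) -> MPLS-PE
  55.37.192.0/18 (55.37.192.0 - 55.37.255.255) -> CORE-SW1
More-specific entries that do NOT match:
  55.37.238.96/28 (55.37.238.96 - 55.37.238.111) does not contain 55.37.238.112
  55.37.239.0/25 (55.37.239.0 - 55.37.239.127) does not contain 55.37.238.112
  23.37.238.0/23 (23.37.238.0 - 23.37.239.255) does not contain 55.37.238.112
  55.37.252.0/22 (55.37.252.0 - 55.37.255.255) does not contain 55.37.238.112
  55.37.228.0/22 (55.37.228.0 - 55.37.231.255) does not contain 55.37.238.112
  55.37.224.0/21 (55.37.224.0 - 55.37.231.255) does not contain 55.37.238.112
  55.37.160.0/20 (55.37.160.0 - 55.37.175.255) does not contain 55.37.238.112
Longest matching prefix is /18 -> next hop CORE-SW1.

CORE-SW1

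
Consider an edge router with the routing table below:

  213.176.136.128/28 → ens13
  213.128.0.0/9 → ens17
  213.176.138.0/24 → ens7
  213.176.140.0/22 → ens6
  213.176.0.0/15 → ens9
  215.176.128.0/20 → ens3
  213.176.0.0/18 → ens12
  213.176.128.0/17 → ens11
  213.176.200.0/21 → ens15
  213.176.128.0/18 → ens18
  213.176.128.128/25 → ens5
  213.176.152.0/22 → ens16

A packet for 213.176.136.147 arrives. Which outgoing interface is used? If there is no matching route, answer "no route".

Routes whose prefix contains 213.176.136.147:
  213.128.0.0/9 (213.128.0.0 - 213.255.255.255) -> ens17
  213.176.0.0/15 (213.176.0.0 - 213.177.255.255) -> ens9
  213.176.128.0/17 (213.176.128.0 - 213.176.255.255) -> ens11
  213.176.128.0/18 (213.176.128.0 - 213.176.191.255) -> ens18
More-specific entries that do NOT match:
  213.176.136.128/28 (213.176.136.128 - 213.176.136.143) does not contain 213.176.136.147
  213.176.128.128/25 (213.176.128.128 - 213.176.128.255) does not contain 213.176.136.147
  213.176.138.0/24 (213.176.138.0 - 213.176.138.255) does not contain 213.176.136.147
  213.176.140.0/22 (213.176.140.0 - 213.176.143.255) does not contain 213.176.136.147
  213.176.152.0/22 (213.176.152.0 - 213.176.155.255) does not contain 213.176.136.147
  213.176.200.0/21 (213.176.200.0 - 213.176.207.255) does not contain 213.176.136.147
  215.176.128.0/20 (215.176.128.0 - 215.176.143.255) does not contain 213.176.136.147
Longest matching prefix is /18 -> interface ens18.

ens18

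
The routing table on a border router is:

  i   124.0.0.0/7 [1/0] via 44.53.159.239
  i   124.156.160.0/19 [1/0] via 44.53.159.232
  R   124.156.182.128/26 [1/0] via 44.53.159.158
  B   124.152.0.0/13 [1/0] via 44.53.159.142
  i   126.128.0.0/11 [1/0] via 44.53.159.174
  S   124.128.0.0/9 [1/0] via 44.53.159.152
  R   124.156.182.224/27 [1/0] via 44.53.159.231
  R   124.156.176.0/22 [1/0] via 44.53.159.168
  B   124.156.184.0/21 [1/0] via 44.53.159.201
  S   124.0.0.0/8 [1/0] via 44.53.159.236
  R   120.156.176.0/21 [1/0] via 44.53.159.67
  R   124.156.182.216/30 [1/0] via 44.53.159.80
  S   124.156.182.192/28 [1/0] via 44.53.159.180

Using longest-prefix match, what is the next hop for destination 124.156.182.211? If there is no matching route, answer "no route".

Routes whose prefix contains 124.156.182.211:
  124.0.0.0/7 (124.0.0.0 - 125.255.255.255) -> 44.53.159.239
  124.0.0.0/8 (124.0.0.0 - 124.255.255.255) -> 44.53.159.236
  124.128.0.0/9 (124.128.0.0 - 124.255.255.255) -> 44.53.159.152
  124.152.0.0/13 (124.152.0.0 - 124.159.255.255) -> 44.53.159.142
  124.156.160.0/19 (124.156.160.0 - 124.156.191.255) -> 44.53.159.232
More-specific entries that do NOT match:
  124.156.182.216/30 (124.156.182.216 - 124.156.182.219) does not contain 124.156.182.211
  124.156.182.192/28 (124.156.182.192 - 124.156.182.207) does not contain 124.156.182.211
  124.156.182.224/27 (124.156.182.224 - 124.156.182.255) does not contain 124.156.182.211
  124.156.182.128/26 (124.156.182.128 - 124.156.182.191) does not contain 124.156.182.211
  124.156.176.0/22 (124.156.176.0 - 124.156.179.255) does not contain 124.156.182.211
  124.156.184.0/21 (124.156.184.0 - 124.156.191.255) does not contain 124.156.182.211
  120.156.176.0/21 (120.156.176.0 - 120.156.183.255) does not contain 124.156.182.211
Longest matching prefix is /19 -> next hop 44.53.159.232.

44.53.159.232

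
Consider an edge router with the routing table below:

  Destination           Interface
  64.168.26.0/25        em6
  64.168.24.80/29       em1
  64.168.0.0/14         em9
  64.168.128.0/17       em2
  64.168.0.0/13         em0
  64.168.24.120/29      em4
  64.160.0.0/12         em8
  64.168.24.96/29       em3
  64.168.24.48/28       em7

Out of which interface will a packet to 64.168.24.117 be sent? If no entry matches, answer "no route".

em9

Routes whose prefix contains 64.168.24.117:
  64.160.0.0/12 (64.160.0.0 - 64.175.255.255) -> em8
  64.168.0.0/13 (64.168.0.0 - 64.175.255.255) -> em0
  64.168.0.0/14 (64.168.0.0 - 64.171.255.255) -> em9
More-specific entries that do NOT match:
  64.168.24.80/29 (64.168.24.80 - 64.168.24.87) does not contain 64.168.24.117
  64.168.24.120/29 (64.168.24.120 - 64.168.24.127) does not contain 64.168.24.117
  64.168.24.96/29 (64.168.24.96 - 64.168.24.103) does not contain 64.168.24.117
  64.168.24.48/28 (64.168.24.48 - 64.168.24.63) does not contain 64.168.24.117
  64.168.26.0/25 (64.168.26.0 - 64.168.26.127) does not contain 64.168.24.117
  64.168.128.0/17 (64.168.128.0 - 64.168.255.255) does not contain 64.168.24.117
Longest matching prefix is /14 -> interface em9.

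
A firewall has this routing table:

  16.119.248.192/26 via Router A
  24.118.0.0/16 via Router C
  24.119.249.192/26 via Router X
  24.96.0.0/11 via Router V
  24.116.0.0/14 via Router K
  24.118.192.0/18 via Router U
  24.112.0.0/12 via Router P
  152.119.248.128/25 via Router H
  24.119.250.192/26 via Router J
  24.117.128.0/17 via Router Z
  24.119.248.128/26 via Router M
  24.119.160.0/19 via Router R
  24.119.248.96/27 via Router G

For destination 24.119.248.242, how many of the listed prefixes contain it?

3

Prefixes containing 24.119.248.242:
  24.96.0.0/11 (24.96.0.0 - 24.127.255.255)
  24.112.0.0/12 (24.112.0.0 - 24.127.255.255)
  24.116.0.0/14 (24.116.0.0 - 24.119.255.255)
Total matching entries: 3.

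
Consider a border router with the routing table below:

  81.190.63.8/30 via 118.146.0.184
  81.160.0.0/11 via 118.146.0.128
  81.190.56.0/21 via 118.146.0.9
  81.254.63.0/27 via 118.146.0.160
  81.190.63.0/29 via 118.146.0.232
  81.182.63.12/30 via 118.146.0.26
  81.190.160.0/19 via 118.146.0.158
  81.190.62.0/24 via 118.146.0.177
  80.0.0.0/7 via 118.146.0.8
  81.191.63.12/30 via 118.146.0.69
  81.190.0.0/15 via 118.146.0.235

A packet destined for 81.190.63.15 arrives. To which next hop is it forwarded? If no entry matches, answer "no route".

118.146.0.9

Routes whose prefix contains 81.190.63.15:
  80.0.0.0/7 (80.0.0.0 - 81.255.255.255) -> 118.146.0.8
  81.160.0.0/11 (81.160.0.0 - 81.191.255.255) -> 118.146.0.128
  81.190.0.0/15 (81.190.0.0 - 81.191.255.255) -> 118.146.0.235
  81.190.56.0/21 (81.190.56.0 - 81.190.63.255) -> 118.146.0.9
More-specific entries that do NOT match:
  81.190.63.8/30 (81.190.63.8 - 81.190.63.11) does not contain 81.190.63.15
  81.182.63.12/30 (81.182.63.12 - 81.182.63.15) does not contain 81.190.63.15
  81.191.63.12/30 (81.191.63.12 - 81.191.63.15) does not contain 81.190.63.15
  81.190.63.0/29 (81.190.63.0 - 81.190.63.7) does not contain 81.190.63.15
  81.254.63.0/27 (81.254.63.0 - 81.254.63.31) does not contain 81.190.63.15
  81.190.62.0/24 (81.190.62.0 - 81.190.62.255) does not contain 81.190.63.15
Longest matching prefix is /21 -> next hop 118.146.0.9.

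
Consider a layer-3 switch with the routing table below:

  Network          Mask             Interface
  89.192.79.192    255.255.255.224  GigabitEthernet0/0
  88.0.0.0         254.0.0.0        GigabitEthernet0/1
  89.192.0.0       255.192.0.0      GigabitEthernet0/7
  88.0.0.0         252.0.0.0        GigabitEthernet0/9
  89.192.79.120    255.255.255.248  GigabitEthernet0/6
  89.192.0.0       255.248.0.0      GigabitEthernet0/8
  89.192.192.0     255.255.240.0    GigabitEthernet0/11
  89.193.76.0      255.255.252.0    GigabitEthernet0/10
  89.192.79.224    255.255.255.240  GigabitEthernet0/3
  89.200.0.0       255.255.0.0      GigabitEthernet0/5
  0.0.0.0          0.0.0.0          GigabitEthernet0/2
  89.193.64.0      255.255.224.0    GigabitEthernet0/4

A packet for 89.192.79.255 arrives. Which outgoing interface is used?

Routes whose prefix contains 89.192.79.255:
  0.0.0.0/0 (default, matches everything) -> GigabitEthernet0/2
  88.0.0.0/6 (88.0.0.0 - 91.255.255.255) -> GigabitEthernet0/9
  88.0.0.0/7 (88.0.0.0 - 89.255.255.255) -> GigabitEthernet0/1
  89.192.0.0/10 (89.192.0.0 - 89.255.255.255) -> GigabitEthernet0/7
  89.192.0.0/13 (89.192.0.0 - 89.199.255.255) -> GigabitEthernet0/8
More-specific entries that do NOT match:
  89.192.79.120/29 (89.192.79.120 - 89.192.79.127) does not contain 89.192.79.255
  89.192.79.224/28 (89.192.79.224 - 89.192.79.239) does not contain 89.192.79.255
  89.192.79.192/27 (89.192.79.192 - 89.192.79.223) does not contain 89.192.79.255
  89.193.76.0/22 (89.193.76.0 - 89.193.79.255) does not contain 89.192.79.255
  89.192.192.0/20 (89.192.192.0 - 89.192.207.255) does not contain 89.192.79.255
  89.193.64.0/19 (89.193.64.0 - 89.193.95.255) does not contain 89.192.79.255
  89.200.0.0/16 (89.200.0.0 - 89.200.255.255) does not contain 89.192.79.255
Longest matching prefix is /13 -> interface GigabitEthernet0/8.

GigabitEthernet0/8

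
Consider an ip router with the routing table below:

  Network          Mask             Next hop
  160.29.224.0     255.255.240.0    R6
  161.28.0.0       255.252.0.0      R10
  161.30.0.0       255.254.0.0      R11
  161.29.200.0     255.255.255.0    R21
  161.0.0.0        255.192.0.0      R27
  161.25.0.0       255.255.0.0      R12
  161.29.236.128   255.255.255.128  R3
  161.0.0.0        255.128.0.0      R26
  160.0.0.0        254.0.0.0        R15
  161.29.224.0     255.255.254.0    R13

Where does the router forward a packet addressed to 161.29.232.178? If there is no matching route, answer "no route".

R10

Routes whose prefix contains 161.29.232.178:
  160.0.0.0/7 (160.0.0.0 - 161.255.255.255) -> R15
  161.0.0.0/9 (161.0.0.0 - 161.127.255.255) -> R26
  161.0.0.0/10 (161.0.0.0 - 161.63.255.255) -> R27
  161.28.0.0/14 (161.28.0.0 - 161.31.255.255) -> R10
More-specific entries that do NOT match:
  161.29.236.128/25 (161.29.236.128 - 161.29.236.255) does not contain 161.29.232.178
  161.29.200.0/24 (161.29.200.0 - 161.29.200.255) does not contain 161.29.232.178
  161.29.224.0/23 (161.29.224.0 - 161.29.225.255) does not contain 161.29.232.178
  160.29.224.0/20 (160.29.224.0 - 160.29.239.255) does not contain 161.29.232.178
  161.25.0.0/16 (161.25.0.0 - 161.25.255.255) does not contain 161.29.232.178
  161.30.0.0/15 (161.30.0.0 - 161.31.255.255) does not contain 161.29.232.178
Longest matching prefix is /14 -> next hop R10.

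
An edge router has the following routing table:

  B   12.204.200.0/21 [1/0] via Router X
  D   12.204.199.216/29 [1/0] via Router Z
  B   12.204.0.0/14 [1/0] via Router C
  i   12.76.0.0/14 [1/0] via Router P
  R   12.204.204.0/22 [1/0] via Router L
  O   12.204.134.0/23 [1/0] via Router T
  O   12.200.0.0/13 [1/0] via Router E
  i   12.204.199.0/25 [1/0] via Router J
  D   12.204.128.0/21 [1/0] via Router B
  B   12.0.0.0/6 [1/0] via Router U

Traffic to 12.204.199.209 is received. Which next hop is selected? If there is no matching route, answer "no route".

Router C

Routes whose prefix contains 12.204.199.209:
  12.0.0.0/6 (12.0.0.0 - 15.255.255.255) -> Router U
  12.200.0.0/13 (12.200.0.0 - 12.207.255.255) -> Router E
  12.204.0.0/14 (12.204.0.0 - 12.207.255.255) -> Router C
More-specific entries that do NOT match:
  12.204.199.216/29 (12.204.199.216 - 12.204.199.223) does not contain 12.204.199.209
  12.204.199.0/25 (12.204.199.0 - 12.204.199.127) does not contain 12.204.199.209
  12.204.134.0/23 (12.204.134.0 - 12.204.135.255) does not contain 12.204.199.209
  12.204.204.0/22 (12.204.204.0 - 12.204.207.255) does not contain 12.204.199.209
  12.204.200.0/21 (12.204.200.0 - 12.204.207.255) does not contain 12.204.199.209
  12.204.128.0/21 (12.204.128.0 - 12.204.135.255) does not contain 12.204.199.209
Longest matching prefix is /14 -> next hop Router C.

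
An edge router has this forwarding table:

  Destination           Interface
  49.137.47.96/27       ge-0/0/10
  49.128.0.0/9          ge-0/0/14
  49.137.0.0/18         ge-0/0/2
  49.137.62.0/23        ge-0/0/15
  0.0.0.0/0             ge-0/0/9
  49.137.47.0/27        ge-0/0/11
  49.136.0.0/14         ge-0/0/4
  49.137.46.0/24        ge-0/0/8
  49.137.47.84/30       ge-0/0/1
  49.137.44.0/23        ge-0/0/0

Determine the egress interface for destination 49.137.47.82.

Routes whose prefix contains 49.137.47.82:
  0.0.0.0/0 (default, matches everything) -> ge-0/0/9
  49.128.0.0/9 (49.128.0.0 - 49.255.255.255) -> ge-0/0/14
  49.136.0.0/14 (49.136.0.0 - 49.139.255.255) -> ge-0/0/4
  49.137.0.0/18 (49.137.0.0 - 49.137.63.255) -> ge-0/0/2
More-specific entries that do NOT match:
  49.137.47.84/30 (49.137.47.84 - 49.137.47.87) does not contain 49.137.47.82
  49.137.47.96/27 (49.137.47.96 - 49.137.47.127) does not contain 49.137.47.82
  49.137.47.0/27 (49.137.47.0 - 49.137.47.31) does not contain 49.137.47.82
  49.137.46.0/24 (49.137.46.0 - 49.137.46.255) does not contain 49.137.47.82
  49.137.62.0/23 (49.137.62.0 - 49.137.63.255) does not contain 49.137.47.82
  49.137.44.0/23 (49.137.44.0 - 49.137.45.255) does not contain 49.137.47.82
Longest matching prefix is /18 -> interface ge-0/0/2.

ge-0/0/2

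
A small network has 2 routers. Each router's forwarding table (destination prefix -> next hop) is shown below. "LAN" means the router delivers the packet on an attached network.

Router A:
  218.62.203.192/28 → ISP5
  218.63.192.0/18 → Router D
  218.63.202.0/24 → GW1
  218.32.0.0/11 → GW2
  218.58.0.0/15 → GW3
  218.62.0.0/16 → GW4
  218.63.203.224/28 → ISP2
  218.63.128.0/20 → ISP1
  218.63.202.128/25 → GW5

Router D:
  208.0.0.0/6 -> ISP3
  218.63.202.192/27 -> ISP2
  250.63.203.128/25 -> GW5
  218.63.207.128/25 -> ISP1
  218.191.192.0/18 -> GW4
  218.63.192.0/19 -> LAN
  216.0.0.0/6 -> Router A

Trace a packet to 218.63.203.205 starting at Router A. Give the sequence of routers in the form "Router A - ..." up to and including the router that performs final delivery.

At Router A: longest match for 218.63.203.205 is 218.63.192.0/18 -> Router D
At Router D: longest match for 218.63.203.205 is 218.63.192.0/19 -> LAN

Router A - Router D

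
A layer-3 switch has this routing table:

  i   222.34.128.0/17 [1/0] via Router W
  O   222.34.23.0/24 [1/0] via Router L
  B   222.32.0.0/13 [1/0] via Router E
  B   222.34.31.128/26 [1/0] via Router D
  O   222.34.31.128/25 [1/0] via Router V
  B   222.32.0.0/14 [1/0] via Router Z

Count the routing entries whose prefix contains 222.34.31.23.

Prefixes containing 222.34.31.23:
  222.32.0.0/13 (222.32.0.0 - 222.39.255.255)
  222.32.0.0/14 (222.32.0.0 - 222.35.255.255)
Total matching entries: 2.

2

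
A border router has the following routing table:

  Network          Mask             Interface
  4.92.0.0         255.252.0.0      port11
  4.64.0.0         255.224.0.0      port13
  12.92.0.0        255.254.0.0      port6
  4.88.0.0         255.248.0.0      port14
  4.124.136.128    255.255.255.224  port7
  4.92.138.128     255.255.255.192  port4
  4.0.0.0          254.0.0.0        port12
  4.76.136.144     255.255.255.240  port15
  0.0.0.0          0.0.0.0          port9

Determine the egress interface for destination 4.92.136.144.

port11

Routes whose prefix contains 4.92.136.144:
  0.0.0.0/0 (default, matches everything) -> port9
  4.0.0.0/7 (4.0.0.0 - 5.255.255.255) -> port12
  4.64.0.0/11 (4.64.0.0 - 4.95.255.255) -> port13
  4.88.0.0/13 (4.88.0.0 - 4.95.255.255) -> port14
  4.92.0.0/14 (4.92.0.0 - 4.95.255.255) -> port11
More-specific entries that do NOT match:
  4.76.136.144/28 (4.76.136.144 - 4.76.136.159) does not contain 4.92.136.144
  4.124.136.128/27 (4.124.136.128 - 4.124.136.159) does not contain 4.92.136.144
  4.92.138.128/26 (4.92.138.128 - 4.92.138.191) does not contain 4.92.136.144
  12.92.0.0/15 (12.92.0.0 - 12.93.255.255) does not contain 4.92.136.144
Longest matching prefix is /14 -> interface port11.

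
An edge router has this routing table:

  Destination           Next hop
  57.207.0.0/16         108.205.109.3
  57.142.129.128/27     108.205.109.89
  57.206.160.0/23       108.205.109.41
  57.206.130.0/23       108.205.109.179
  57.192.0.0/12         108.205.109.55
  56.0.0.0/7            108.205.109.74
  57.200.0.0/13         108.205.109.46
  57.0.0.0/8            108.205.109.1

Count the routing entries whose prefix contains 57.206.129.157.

4

Prefixes containing 57.206.129.157:
  56.0.0.0/7 (56.0.0.0 - 57.255.255.255)
  57.0.0.0/8 (57.0.0.0 - 57.255.255.255)
  57.192.0.0/12 (57.192.0.0 - 57.207.255.255)
  57.200.0.0/13 (57.200.0.0 - 57.207.255.255)
Total matching entries: 4.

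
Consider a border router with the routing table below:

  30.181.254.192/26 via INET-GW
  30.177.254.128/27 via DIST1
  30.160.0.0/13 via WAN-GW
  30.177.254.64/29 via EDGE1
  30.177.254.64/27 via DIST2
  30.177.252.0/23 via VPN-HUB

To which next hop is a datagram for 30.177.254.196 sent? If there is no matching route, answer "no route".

No entry's prefix contains 30.177.254.196; there is no default route.

no route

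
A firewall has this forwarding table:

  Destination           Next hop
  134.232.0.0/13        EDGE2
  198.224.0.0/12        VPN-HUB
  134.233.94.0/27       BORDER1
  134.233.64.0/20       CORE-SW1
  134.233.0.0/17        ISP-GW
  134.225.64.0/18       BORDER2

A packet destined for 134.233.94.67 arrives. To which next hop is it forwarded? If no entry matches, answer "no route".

ISP-GW

Routes whose prefix contains 134.233.94.67:
  134.232.0.0/13 (134.232.0.0 - 134.239.255.255) -> EDGE2
  134.233.0.0/17 (134.233.0.0 - 134.233.127.255) -> ISP-GW
More-specific entries that do NOT match:
  134.233.94.0/27 (134.233.94.0 - 134.233.94.31) does not contain 134.233.94.67
  134.233.64.0/20 (134.233.64.0 - 134.233.79.255) does not contain 134.233.94.67
  134.225.64.0/18 (134.225.64.0 - 134.225.127.255) does not contain 134.233.94.67
Longest matching prefix is /17 -> next hop ISP-GW.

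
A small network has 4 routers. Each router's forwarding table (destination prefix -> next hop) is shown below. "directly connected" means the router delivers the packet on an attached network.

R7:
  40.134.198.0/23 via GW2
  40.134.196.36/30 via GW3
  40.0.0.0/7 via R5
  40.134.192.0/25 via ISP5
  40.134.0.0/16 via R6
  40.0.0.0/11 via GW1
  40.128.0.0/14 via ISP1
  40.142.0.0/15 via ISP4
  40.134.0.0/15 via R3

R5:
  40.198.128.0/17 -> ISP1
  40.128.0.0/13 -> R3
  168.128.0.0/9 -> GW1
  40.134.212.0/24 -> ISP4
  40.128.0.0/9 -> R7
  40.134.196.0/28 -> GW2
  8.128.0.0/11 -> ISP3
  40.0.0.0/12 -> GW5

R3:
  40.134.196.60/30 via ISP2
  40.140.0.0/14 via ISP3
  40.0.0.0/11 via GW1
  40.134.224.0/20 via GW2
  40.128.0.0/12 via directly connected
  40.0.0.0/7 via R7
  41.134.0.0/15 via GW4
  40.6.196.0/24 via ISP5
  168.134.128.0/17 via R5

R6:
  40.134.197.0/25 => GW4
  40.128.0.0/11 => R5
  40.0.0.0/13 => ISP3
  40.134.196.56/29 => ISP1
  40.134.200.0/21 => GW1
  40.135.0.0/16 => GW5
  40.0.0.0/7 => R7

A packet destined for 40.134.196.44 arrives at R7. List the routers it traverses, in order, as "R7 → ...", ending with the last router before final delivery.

R7 → R6 → R5 → R3

At R7: longest match for 40.134.196.44 is 40.134.0.0/16 -> R6
At R6: longest match for 40.134.196.44 is 40.128.0.0/11 -> R5
At R5: longest match for 40.134.196.44 is 40.128.0.0/13 -> R3
At R3: longest match for 40.134.196.44 is 40.128.0.0/12 -> directly connected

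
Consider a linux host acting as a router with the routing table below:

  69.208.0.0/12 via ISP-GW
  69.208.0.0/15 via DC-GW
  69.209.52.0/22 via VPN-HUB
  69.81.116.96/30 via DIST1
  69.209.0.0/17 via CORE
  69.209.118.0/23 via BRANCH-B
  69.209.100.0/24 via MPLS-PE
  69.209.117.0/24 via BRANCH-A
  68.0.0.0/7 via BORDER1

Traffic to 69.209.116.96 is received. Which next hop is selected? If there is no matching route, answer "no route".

Routes whose prefix contains 69.209.116.96:
  68.0.0.0/7 (68.0.0.0 - 69.255.255.255) -> BORDER1
  69.208.0.0/12 (69.208.0.0 - 69.223.255.255) -> ISP-GW
  69.208.0.0/15 (69.208.0.0 - 69.209.255.255) -> DC-GW
  69.209.0.0/17 (69.209.0.0 - 69.209.127.255) -> CORE
More-specific entries that do NOT match:
  69.81.116.96/30 (69.81.116.96 - 69.81.116.99) does not contain 69.209.116.96
  69.209.100.0/24 (69.209.100.0 - 69.209.100.255) does not contain 69.209.116.96
  69.209.117.0/24 (69.209.117.0 - 69.209.117.255) does not contain 69.209.116.96
  69.209.118.0/23 (69.209.118.0 - 69.209.119.255) does not contain 69.209.116.96
  69.209.52.0/22 (69.209.52.0 - 69.209.55.255) does not contain 69.209.116.96
Longest matching prefix is /17 -> next hop CORE.

CORE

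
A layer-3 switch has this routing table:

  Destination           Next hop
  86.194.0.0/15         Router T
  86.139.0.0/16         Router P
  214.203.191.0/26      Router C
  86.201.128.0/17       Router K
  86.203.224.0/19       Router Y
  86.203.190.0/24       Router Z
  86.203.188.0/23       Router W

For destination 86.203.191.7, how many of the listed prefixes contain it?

0

No listed prefix contains 86.203.191.7.
Total matching entries: 0.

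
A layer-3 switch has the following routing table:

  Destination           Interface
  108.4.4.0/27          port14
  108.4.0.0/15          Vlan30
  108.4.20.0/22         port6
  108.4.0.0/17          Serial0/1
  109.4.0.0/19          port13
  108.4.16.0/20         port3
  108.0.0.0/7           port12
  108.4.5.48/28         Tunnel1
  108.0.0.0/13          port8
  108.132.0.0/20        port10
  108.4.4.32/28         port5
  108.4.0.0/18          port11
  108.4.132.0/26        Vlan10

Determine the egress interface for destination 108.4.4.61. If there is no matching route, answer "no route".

Routes whose prefix contains 108.4.4.61:
  108.0.0.0/7 (108.0.0.0 - 109.255.255.255) -> port12
  108.0.0.0/13 (108.0.0.0 - 108.7.255.255) -> port8
  108.4.0.0/15 (108.4.0.0 - 108.5.255.255) -> Vlan30
  108.4.0.0/17 (108.4.0.0 - 108.4.127.255) -> Serial0/1
  108.4.0.0/18 (108.4.0.0 - 108.4.63.255) -> port11
More-specific entries that do NOT match:
  108.4.5.48/28 (108.4.5.48 - 108.4.5.63) does not contain 108.4.4.61
  108.4.4.32/28 (108.4.4.32 - 108.4.4.47) does not contain 108.4.4.61
  108.4.4.0/27 (108.4.4.0 - 108.4.4.31) does not contain 108.4.4.61
  108.4.132.0/26 (108.4.132.0 - 108.4.132.63) does not contain 108.4.4.61
  108.4.20.0/22 (108.4.20.0 - 108.4.23.255) does not contain 108.4.4.61
  108.4.16.0/20 (108.4.16.0 - 108.4.31.255) does not contain 108.4.4.61
  108.132.0.0/20 (108.132.0.0 - 108.132.15.255) does not contain 108.4.4.61
  109.4.0.0/19 (109.4.0.0 - 109.4.31.255) does not contain 108.4.4.61
Longest matching prefix is /18 -> interface port11.

port11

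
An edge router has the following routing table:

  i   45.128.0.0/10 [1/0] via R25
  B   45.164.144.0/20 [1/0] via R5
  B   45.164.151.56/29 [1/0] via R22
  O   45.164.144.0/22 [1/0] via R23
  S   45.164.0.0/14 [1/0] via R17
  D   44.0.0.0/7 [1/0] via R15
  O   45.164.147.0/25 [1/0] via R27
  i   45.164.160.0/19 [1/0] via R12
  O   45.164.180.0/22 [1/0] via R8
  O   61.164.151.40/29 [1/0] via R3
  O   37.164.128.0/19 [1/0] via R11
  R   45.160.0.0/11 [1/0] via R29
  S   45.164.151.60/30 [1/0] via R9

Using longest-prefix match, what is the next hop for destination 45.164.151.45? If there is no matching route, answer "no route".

R5

Routes whose prefix contains 45.164.151.45:
  44.0.0.0/7 (44.0.0.0 - 45.255.255.255) -> R15
  45.128.0.0/10 (45.128.0.0 - 45.191.255.255) -> R25
  45.160.0.0/11 (45.160.0.0 - 45.191.255.255) -> R29
  45.164.0.0/14 (45.164.0.0 - 45.167.255.255) -> R17
  45.164.144.0/20 (45.164.144.0 - 45.164.159.255) -> R5
More-specific entries that do NOT match:
  45.164.151.60/30 (45.164.151.60 - 45.164.151.63) does not contain 45.164.151.45
  45.164.151.56/29 (45.164.151.56 - 45.164.151.63) does not contain 45.164.151.45
  61.164.151.40/29 (61.164.151.40 - 61.164.151.47) does not contain 45.164.151.45
  45.164.147.0/25 (45.164.147.0 - 45.164.147.127) does not contain 45.164.151.45
  45.164.144.0/22 (45.164.144.0 - 45.164.147.255) does not contain 45.164.151.45
  45.164.180.0/22 (45.164.180.0 - 45.164.183.255) does not contain 45.164.151.45
Longest matching prefix is /20 -> next hop R5.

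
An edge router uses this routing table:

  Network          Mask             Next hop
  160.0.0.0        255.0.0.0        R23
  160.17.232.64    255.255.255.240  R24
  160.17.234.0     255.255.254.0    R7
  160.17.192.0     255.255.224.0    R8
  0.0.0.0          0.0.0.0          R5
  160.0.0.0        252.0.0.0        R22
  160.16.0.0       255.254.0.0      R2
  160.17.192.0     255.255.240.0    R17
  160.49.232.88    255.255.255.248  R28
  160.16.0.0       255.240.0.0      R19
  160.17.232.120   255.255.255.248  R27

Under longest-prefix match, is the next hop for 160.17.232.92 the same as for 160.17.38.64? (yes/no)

yes

160.17.232.92: longest match 160.16.0.0/15 -> R2
160.17.38.64: longest match 160.16.0.0/15 -> R2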